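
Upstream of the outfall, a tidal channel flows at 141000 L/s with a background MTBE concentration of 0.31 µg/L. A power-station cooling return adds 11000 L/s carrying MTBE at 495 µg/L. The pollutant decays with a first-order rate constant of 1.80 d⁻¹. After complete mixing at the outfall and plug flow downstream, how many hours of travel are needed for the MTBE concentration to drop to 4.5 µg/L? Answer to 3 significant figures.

Mixed concentration C = ΣQC/ΣQ = (141000·0.3100 + 11000·495.0) / 152000 = 5489000/152000 = 36.11 µg/L.
36.11·exp(−k·t) = 4.5 → t = ln(36.11/4.5)/k = 99960 s = 27.77 h.

27.8 h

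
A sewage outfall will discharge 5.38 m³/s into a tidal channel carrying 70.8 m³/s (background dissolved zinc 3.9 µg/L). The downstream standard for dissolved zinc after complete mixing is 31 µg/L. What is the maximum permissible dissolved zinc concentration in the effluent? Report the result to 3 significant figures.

At the limit, (Qr·Cr + Qe·Cₑ)/(Qr + Qe) = 31:
Cₑ = (76.18·31 − 70.80·3.900) / 5.380 = 387.6 µg/L.

388 µg/L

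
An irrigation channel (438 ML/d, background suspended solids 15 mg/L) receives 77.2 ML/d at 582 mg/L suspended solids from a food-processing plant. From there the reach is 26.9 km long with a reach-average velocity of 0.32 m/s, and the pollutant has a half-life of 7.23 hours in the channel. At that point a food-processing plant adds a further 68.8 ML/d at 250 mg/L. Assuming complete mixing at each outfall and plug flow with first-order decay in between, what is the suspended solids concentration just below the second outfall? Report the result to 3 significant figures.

38.9 mg/L

Mixed concentration C = ΣQC/ΣQ = (438.0·15.00 + 77.20·582.0) / 515.2 = 51500/515.2 = 99.96 mg/L; combined flow 515.2 ML/d.
Travel time t = 26.9·1000 / 0.32 = 84060 s = 23.35 h.
Half-life 7.23 h → k = ln 2 / 7.23 = 0.09587 h⁻¹ = 2.301 d⁻¹.
First-order decay: C = 99.96·exp(−k·t) = 99.96·0.1066 = 10.66 mg/L.
At the second outfall, C = (515.2·10.66 + 68.80·250.0) / (515.2 + 68.80) = 38.85 mg/L.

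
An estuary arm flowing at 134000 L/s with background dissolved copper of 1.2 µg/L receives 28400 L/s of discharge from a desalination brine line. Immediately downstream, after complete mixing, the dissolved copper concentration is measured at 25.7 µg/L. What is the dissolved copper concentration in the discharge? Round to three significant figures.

141 µg/L

Mass balance: 134000·1.200 + 28400·Cₑ = 162400·25.70
→ Cₑ = (162400·25.70 − 134000·1.200) / 28400 = 141.3 µg/L.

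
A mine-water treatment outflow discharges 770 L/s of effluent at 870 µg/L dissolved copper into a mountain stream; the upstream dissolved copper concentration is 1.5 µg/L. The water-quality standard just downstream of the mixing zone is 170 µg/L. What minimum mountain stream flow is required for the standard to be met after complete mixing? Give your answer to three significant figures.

Set C_mix = 170: (Q·1.500 + 770.0·870.0) / (Q + 770.0) = 170
→ Q = 770.0·(870.0 − 170)/(170 − 1.500) = 3199 L/s.

3200 L/s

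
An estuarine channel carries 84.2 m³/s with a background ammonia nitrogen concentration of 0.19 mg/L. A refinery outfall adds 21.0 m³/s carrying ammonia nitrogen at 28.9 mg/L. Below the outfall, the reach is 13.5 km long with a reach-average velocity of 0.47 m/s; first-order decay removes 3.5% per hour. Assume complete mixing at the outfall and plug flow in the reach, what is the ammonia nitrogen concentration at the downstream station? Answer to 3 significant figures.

4.46 mg/L

Flow-weighted average: C = (84.20·0.1900 + 21.00·28.90) / 105.2 = 622.9/105.2 = 5.921 mg/L.
Travel time t = 13.5·1000 / 0.47 = 28720 s = 7.979 h.
3.5%/h lost → k = −ln(1 − 0.035) = 0.03563 h⁻¹.
Decay over the reach: 5.921·exp(−kt) = 5.921·0.7526 = 4.456 mg/L.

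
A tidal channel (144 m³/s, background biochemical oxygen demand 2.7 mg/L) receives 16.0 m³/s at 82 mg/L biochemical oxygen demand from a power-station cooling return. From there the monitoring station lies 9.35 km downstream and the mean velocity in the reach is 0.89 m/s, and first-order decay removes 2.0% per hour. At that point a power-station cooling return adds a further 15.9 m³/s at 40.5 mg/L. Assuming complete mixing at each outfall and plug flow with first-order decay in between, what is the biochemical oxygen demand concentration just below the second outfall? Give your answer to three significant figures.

12.8 mg/L

Conservation of mass: C = (144.0·2.700 + 16.00·82.00) / 160.0 = 1701/160.0 = 10.63 mg/L; combined flow 160.0 m³/s.
Travel time t = 9.35·1000 / 0.89 = 10510 s = 2.918 h.
2.0%/h lost → k = −ln(1 − 0.02) = 0.02020 h⁻¹.
Applying C = C₀e^(−kt): 10.63 × 0.9427 = 10.02 mg/L.
At the second outfall, C = (160.0·10.02 + 15.90·40.50) / (160.0 + 15.90) = 12.78 mg/L.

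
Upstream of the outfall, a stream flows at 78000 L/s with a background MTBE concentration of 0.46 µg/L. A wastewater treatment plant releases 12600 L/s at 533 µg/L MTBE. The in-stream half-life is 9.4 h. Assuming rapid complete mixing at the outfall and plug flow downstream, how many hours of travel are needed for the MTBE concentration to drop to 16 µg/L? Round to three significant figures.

After mixing, C = (78000·0.4600 + 12600·533.0) / 90600 = 6752000/90600 = 74.52 µg/L.
Half-life 9.4 h → k = ln 2 / 9.4 = 0.07374 h⁻¹ = 1.770 d⁻¹.
74.52·exp(−k·t) = 16 → t = ln(74.52/16)/k = 75110 s = 20.86 h.

20.9 h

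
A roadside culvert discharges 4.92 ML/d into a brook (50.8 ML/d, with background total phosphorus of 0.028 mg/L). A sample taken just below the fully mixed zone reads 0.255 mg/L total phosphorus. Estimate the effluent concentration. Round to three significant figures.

2.60 mg/L

Mass balance: 50.80·0.02800 + 4.920·Cₑ = 55.72·0.2550
→ Cₑ = (55.72·0.2550 − 50.80·0.02800) / 4.920 = 2.599 mg/L.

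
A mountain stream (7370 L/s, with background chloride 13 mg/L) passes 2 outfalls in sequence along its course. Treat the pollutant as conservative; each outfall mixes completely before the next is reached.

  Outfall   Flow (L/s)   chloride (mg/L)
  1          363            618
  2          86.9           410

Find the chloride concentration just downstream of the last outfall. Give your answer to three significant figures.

Outfall 1: combined Q = 7733 L/s; C = (7370·13.00 + 363.0·618.0)/7733 = 41.40 mg/L.
Outfall 2: combined Q = 7820 L/s; C = (7733·41.40 + 86.90·410.0)/7820 = 45.50 mg/L.

45.5 mg/L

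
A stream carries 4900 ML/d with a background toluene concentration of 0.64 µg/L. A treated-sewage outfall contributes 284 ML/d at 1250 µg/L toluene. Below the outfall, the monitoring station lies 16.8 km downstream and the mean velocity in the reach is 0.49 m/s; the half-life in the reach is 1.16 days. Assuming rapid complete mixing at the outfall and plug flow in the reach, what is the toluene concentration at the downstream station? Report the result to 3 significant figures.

After mixing, C = (4900·0.6400 + 284.0·1250) / 5184 = 358100/5184 = 69.08 µg/L.
Travel time t = 16.8·1000 / 0.49 = 34290 s = 9.524 h.
Half-life 1.16 d → k = ln 2 / 1.16 = 0.5975 d⁻¹.
After decay, C = 69.08 × e^(−kt) = 69.08 × 0.7889 = 54.50 µg/L.

54.5 µg/L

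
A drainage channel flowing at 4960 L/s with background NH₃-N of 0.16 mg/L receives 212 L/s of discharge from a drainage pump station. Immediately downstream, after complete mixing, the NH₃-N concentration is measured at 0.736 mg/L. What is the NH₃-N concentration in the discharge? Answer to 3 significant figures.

14.2 mg/L

Mass balance: 4960·0.1600 + 212.0·Cₑ = 5172·0.7360
→ Cₑ = (5172·0.7360 − 4960·0.1600) / 212.0 = 14.21 mg/L.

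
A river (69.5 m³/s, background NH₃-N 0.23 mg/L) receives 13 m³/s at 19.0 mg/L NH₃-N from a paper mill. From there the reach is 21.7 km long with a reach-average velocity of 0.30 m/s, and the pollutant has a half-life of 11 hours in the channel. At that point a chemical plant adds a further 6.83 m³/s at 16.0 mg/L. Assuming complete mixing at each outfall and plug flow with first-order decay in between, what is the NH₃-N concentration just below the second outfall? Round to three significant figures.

Mixed concentration C = ΣQC/ΣQ = (69.50·0.2300 + 13.00·19.00) / 82.50 = 263.0/82.50 = 3.188 mg/L; combined flow 82.50 m³/s.
Travel time t = 21.7·1000 / 0.30 = 72330 s = 20.09 h.
Half-life 11 h → k = ln 2 / 11 = 0.06301 h⁻¹ = 1.512 d⁻¹.
First-order decay: C = 3.188·exp(−k·t) = 3.188·0.2819 = 0.8987 mg/L.
Second outfall: C = (82.50·0.8987 + 6.830·16.00)/89.33 = 2.053 mg/L.

2.05 mg/L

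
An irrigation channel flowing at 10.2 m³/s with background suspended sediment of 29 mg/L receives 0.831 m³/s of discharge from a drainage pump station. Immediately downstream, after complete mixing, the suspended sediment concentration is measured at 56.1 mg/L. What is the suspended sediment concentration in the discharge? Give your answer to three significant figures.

Mass balance: 10.20·29.00 + 0.8310·Cₑ = 11.03·56.10
→ Cₑ = (11.03·56.10 − 10.20·29.00) / 0.8310 = 388.7 mg/L.

389 mg/L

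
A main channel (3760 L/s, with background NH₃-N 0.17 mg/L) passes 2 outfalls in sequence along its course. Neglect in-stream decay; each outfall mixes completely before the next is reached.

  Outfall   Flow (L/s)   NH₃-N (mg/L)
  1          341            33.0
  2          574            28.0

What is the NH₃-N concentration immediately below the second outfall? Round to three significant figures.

Below outfall 1: Q → 4101 L/s, C = (3760·0.1700 + 341.0·33.00)/4101 = 2.900 mg/L.
Below outfall 2: Q → 4675 L/s, C = (4101·2.900 + 574.0·28.00)/4675 = 5.982 mg/L.

5.98 mg/L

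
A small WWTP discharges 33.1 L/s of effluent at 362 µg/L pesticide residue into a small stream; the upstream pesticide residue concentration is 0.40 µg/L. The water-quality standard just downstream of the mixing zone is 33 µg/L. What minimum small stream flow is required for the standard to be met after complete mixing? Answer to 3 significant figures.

Set C_mix = 33: (Q·0.4000 + 33.10·362.0) / (Q + 33.10) = 33
→ Q = 33.10·(362.0 − 33)/(33 − 0.4000) = 334.0 L/s.

334 L/s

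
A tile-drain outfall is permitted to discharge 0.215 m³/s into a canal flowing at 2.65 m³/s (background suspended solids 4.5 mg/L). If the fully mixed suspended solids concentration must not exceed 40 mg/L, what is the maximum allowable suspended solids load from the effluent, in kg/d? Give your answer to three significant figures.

8870 kg/d

Mass balance at the limit: 2.650·4.500 + 0.2150·Cₑ = 2.865·40 → Cₑ = 477.6 mg/L.
Load = 0.2150 m³/s × 477.6 g/m³ × 86 400 s/d = 8871 kg/d.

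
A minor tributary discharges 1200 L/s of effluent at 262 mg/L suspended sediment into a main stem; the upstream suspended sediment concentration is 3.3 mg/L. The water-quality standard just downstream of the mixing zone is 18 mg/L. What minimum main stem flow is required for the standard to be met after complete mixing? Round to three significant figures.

19900 L/s

Set C_mix = 18: (Q·3.300 + 1200·262.0) / (Q + 1200) = 18
→ Q = 1200·(262.0 − 18)/(18 − 3.300) = 19920 L/s.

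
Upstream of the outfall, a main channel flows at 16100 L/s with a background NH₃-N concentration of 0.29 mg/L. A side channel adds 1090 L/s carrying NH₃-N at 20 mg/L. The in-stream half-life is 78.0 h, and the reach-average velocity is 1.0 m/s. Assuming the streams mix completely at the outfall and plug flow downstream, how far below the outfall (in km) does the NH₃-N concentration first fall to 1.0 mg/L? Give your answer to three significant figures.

Flow-weighted average: C = (16100·0.2900 + 1090·20.00) / 17190 = 26470/17190 = 1.540 mg/L.
Half-life 78.0 h → k = ln 2 / 78.0 = 0.008887 h⁻¹ = 0.2133 d⁻¹.
Set 1.540·exp(−k·t) = 1.0 → t = ln(1.540/1.0)/k = 174900 s = 48.57 h.
Distance = v·t = 1.0·174900 = 174900 m = 174.9 km.

175 km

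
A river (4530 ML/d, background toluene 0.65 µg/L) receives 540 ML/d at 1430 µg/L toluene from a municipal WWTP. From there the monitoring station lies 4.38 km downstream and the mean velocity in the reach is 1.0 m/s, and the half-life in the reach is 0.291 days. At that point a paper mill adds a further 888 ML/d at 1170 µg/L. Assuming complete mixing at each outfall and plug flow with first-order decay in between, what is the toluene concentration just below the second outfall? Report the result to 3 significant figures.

290 µg/L

After mixing, C = (4530·0.6500 + 540.0·1430) / 5070 = 775100/5070 = 152.9 µg/L; combined flow 5070 ML/d.
Travel time t = 4.38·1000 / 1.0 = 4380 s = 1.217 h.
Half-life 0.291 d → k = ln 2 / 0.291 = 2.382 d⁻¹.
After decay, C = 152.9 × e^(−kt) = 152.9 × 0.8863 = 135.5 µg/L.
At the second outfall, C = (5070·135.5 + 888.0·1170) / (5070 + 888.0) = 289.7 µg/L.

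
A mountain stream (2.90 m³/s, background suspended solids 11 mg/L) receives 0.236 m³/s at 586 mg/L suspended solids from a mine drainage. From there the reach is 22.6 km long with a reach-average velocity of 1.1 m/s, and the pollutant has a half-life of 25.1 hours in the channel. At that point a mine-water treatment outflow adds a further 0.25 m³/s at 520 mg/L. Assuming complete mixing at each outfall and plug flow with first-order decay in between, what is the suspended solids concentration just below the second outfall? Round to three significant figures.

Flow-weighted average: C = (2.900·11.00 + 0.2360·586.0) / 3.136 = 170.2/3.136 = 54.27 mg/L; combined flow 3.136 m³/s.
Travel time t = 22.6·1000 / 1.1 = 20550 s = 5.707 h.
Half-life 25.1 h → k = ln 2 / 25.1 = 0.02762 h⁻¹ = 0.6628 d⁻¹.
After decay, C = 54.27 × e^(−kt) = 54.27 × 0.8542 = 46.36 mg/L.
Second outfall: C = (3.136·46.36 + 0.2500·520.0)/3.386 = 81.33 mg/L.

81.3 mg/L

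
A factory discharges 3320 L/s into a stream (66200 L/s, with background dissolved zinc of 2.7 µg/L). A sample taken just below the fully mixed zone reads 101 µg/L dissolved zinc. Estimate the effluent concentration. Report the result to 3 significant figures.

2060 µg/L

Mass balance: 66200·2.700 + 3320·Cₑ = 69520·101.0
→ Cₑ = (69520·101.0 − 66200·2.700) / 3320 = 2061 µg/L.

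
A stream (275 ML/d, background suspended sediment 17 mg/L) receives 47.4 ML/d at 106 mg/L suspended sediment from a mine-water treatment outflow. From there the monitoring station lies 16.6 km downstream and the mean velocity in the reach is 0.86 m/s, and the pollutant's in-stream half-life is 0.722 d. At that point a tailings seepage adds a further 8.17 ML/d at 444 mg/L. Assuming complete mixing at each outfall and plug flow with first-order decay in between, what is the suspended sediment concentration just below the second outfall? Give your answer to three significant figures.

Mass balance: C = (275.0·17.00 + 47.40·106.0) / 322.4 = 9699/322.4 = 30.08 mg/L; combined flow 322.4 ML/d.
Travel time t = 16.6·1000 / 0.86 = 19300 s = 5.362 h.
Half-life 0.722 d → k = ln 2 / 0.722 = 0.9600 d⁻¹.
Decay over the reach: 30.08·exp(−kt) = 30.08·0.8070 = 24.28 mg/L.
Second outfall: C = (322.4·24.28 + 8.170·444.0)/330.6 = 34.65 mg/L.

34.7 mg/L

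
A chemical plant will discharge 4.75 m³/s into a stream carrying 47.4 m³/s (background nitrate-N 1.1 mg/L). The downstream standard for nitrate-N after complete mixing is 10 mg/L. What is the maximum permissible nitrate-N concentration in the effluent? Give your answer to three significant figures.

98.8 mg/L

At the limit, (Qr·Cr + Qe·Cₑ)/(Qr + Qe) = 10:
Cₑ = (52.15·10 − 47.40·1.100) / 4.750 = 98.81 mg/L.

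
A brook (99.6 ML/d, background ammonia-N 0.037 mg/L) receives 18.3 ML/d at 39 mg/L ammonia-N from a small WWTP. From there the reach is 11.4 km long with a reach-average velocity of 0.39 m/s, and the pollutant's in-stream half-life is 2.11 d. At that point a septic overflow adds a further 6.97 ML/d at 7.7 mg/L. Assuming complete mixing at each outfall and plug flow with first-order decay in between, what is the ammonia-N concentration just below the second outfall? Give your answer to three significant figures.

5.57 mg/L

Flow-weighted average: C = (99.60·0.03700 + 18.30·39.00) / 117.9 = 717.4/117.9 = 6.085 mg/L; combined flow 117.9 ML/d.
Travel time t = 11.4·1000 / 0.39 = 29230 s = 8.120 h.
Half-life 2.11 d → k = ln 2 / 2.11 = 0.3285 d⁻¹.
Decay over the reach: 6.085·exp(−kt) = 6.085·0.8948 = 5.445 mg/L.
At the second outfall, C = (117.9·5.445 + 6.970·7.700) / (117.9 + 6.970) = 5.571 mg/L.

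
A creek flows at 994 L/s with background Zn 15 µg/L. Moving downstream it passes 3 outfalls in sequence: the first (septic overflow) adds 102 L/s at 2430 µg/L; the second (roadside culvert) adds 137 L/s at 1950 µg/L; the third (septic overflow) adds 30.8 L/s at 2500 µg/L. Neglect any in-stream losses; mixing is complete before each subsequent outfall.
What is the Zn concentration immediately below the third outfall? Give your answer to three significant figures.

480 µg/L

Below outfall 1: Q → 1096 L/s, C = (994.0·15.00 + 102.0·2430)/1096 = 239.8 µg/L.
Below outfall 2: Q → 1233 L/s, C = (1096·239.8 + 137.0·1950)/1233 = 429.8 µg/L.
Below outfall 3: Q → 1264 L/s, C = (1233·429.8 + 30.80·2500)/1264 = 480.2 µg/L.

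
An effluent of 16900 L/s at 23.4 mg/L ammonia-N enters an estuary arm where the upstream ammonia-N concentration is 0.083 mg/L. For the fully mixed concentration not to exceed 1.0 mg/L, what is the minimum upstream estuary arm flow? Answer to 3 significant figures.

413000 L/s

Set C_mix = 1.0: (Q·0.08300 + 16900·23.40) / (Q + 16900) = 1.0
→ Q = 16900·(23.40 − 1.0)/(1.0 − 0.08300) = 412800 L/s.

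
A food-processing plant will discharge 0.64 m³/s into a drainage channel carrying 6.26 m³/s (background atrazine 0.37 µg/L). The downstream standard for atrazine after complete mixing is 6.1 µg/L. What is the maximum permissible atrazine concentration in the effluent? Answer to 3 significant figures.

62.1 µg/L

At the limit, (Qr·Cr + Qe·Cₑ)/(Qr + Qe) = 6.1:
Cₑ = (6.900·6.1 − 6.260·0.3700) / 0.6400 = 62.15 µg/L.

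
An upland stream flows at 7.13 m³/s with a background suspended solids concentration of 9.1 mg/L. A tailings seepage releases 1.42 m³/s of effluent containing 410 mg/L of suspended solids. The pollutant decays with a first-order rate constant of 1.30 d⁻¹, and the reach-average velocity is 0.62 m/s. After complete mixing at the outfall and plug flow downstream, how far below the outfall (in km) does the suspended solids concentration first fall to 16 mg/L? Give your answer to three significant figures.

Mass balance: C = (7.130·9.100 + 1.420·410.0) / 8.550 = 647.1/8.550 = 75.68 mg/L.
Set 75.68·exp(−k·t) = 16 → t = ln(75.68/16)/k = 103300 s = 28.69 h.
Distance = v·t = 0.62·103300 = 64030 m = 64.03 km.

64.0 km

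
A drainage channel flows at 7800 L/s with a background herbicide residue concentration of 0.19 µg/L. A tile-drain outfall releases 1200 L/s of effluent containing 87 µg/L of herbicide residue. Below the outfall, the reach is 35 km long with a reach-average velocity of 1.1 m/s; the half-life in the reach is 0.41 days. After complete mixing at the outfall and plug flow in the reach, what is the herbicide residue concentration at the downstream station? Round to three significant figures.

6.31 µg/L

Mixed concentration C = ΣQC/ΣQ = (7800·0.1900 + 1200·87.00) / 9000 = 105900/9000 = 11.76 µg/L.
Travel time t = 35·1000 / 1.1 = 31820 s = 8.838 h.
Half-life 0.41 d → k = ln 2 / 0.41 = 1.691 d⁻¹.
First-order decay: C = 11.76·exp(−k·t) = 11.76·0.5366 = 6.312 µg/L.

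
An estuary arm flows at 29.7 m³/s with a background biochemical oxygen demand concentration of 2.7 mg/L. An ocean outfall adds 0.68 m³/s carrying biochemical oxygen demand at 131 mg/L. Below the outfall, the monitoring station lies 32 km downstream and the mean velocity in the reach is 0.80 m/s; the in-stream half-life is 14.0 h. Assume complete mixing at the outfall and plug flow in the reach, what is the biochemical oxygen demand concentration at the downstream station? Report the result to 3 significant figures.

Mixed concentration C = ΣQC/ΣQ = (29.70·2.700 + 0.6800·131.0) / 30.38 = 169.3/30.38 = 5.572 mg/L.
Travel time t = 32·1000 / 0.80 = 40000 s = 11.11 h.
Half-life 14.0 h → k = ln 2 / 14.0 = 0.04951 h⁻¹ = 1.188 d⁻¹.
Applying C = C₀e^(−kt): 5.572 × 0.5769 = 3.214 mg/L.

3.21 mg/L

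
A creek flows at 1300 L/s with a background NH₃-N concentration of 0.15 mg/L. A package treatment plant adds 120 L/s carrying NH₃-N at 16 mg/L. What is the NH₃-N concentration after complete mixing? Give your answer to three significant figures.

1.49 mg/L

Conservation of mass: C = (1300·0.1500 + 120.0·16.00) / 1420 = 2115/1420 = 1.489 mg/L.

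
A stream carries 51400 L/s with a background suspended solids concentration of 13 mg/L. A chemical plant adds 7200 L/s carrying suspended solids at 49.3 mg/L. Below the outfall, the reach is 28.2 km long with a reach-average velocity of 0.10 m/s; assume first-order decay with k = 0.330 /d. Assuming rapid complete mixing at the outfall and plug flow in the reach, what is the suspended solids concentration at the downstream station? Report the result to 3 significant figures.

Conservation of mass: C = (51400·13.00 + 7200·49.30) / 58600 = 1023000/58600 = 17.46 mg/L.
Travel time t = 28.2·1000 / 0.10 = 282000 s = 78.33 h.
First-order decay: C = 17.46·exp(−k·t) = 17.46·0.3406 = 5.947 mg/L.

5.95 mg/L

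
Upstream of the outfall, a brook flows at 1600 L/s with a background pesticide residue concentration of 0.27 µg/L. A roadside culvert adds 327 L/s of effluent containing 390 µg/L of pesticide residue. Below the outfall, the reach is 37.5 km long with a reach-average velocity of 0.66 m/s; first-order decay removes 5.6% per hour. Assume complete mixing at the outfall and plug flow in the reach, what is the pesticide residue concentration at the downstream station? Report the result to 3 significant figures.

26.7 µg/L

After mixing, C = (1600·0.2700 + 327.0·390.0) / 1927 = 128000/1927 = 66.40 µg/L.
Travel time t = 37.5·1000 / 0.66 = 56820 s = 15.78 h.
5.6%/h lost → k = −ln(1 − 0.056) = 0.05763 h⁻¹.
First-order decay: C = 66.40·exp(−k·t) = 66.40·0.4027 = 26.74 µg/L.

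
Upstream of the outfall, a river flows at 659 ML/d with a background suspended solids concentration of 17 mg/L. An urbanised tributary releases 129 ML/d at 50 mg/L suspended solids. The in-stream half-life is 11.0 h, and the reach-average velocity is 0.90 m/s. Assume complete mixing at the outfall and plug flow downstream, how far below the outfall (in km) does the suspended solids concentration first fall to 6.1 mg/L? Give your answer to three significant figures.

66.9 km

Flow-weighted average: C = (659.0·17.00 + 129.0·50.00) / 788.0 = 17650/788.0 = 22.40 mg/L.
Half-life 11.0 h → k = ln 2 / 11.0 = 0.06301 h⁻¹ = 1.512 d⁻¹.
Set 22.40·exp(−k·t) = 6.1 → t = ln(22.40/6.1)/k = 74320 s = 20.64 h.
Distance = v·t = 0.90·74320 = 66890 m = 66.89 km.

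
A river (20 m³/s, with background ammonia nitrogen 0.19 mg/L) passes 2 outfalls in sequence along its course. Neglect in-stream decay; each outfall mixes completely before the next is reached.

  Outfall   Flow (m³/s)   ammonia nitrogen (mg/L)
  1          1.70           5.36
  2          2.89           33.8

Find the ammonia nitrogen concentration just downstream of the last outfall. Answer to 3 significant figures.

4.50 mg/L

Below outfall 1: Q → 21.70 m³/s, C = (20.00·0.1900 + 1.700·5.360)/21.70 = 0.5950 mg/L.
Below outfall 2: Q → 24.59 m³/s, C = (21.70·0.5950 + 2.890·33.80)/24.59 = 4.498 mg/L.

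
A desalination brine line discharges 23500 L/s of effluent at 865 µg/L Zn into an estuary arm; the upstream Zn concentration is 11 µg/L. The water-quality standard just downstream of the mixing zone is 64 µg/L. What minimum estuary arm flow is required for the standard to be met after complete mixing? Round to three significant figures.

355000 L/s

Set C_mix = 64: (Q·11.00 + 23500·865.0) / (Q + 23500) = 64
→ Q = 23500·(865.0 − 64)/(64 − 11.00) = 355200 L/s.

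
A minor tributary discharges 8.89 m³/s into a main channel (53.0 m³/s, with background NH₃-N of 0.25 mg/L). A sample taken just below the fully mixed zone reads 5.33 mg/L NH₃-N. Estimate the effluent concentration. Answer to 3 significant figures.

Mass balance: 53.00·0.2500 + 8.890·Cₑ = 61.89·5.330
→ Cₑ = (61.89·5.330 − 53.00·0.2500) / 8.890 = 35.62 mg/L.

35.6 mg/L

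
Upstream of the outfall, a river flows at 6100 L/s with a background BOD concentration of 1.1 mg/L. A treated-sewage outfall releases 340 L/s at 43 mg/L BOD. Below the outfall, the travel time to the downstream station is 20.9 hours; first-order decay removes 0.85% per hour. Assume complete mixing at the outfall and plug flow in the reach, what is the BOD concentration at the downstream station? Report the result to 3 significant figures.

Flow-weighted average: C = (6100·1.100 + 340.0·43.00) / 6440 = 21330/6440 = 3.312 mg/L.
0.85%/h lost → k = −ln(1 − 0.0085) = 0.008536 h⁻¹.
After decay, C = 3.312 × e^(−kt) = 3.312 × 0.8366 = 2.771 mg/L.

2.77 mg/L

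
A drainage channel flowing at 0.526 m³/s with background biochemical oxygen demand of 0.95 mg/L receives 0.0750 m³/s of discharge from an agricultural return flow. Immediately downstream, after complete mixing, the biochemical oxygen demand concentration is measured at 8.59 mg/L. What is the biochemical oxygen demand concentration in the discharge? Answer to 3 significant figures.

Mass balance: 0.5260·0.9500 + 0.07500·Cₑ = 0.6010·8.590
→ Cₑ = (0.6010·8.590 − 0.5260·0.9500) / 0.07500 = 62.17 mg/L.

62.2 mg/L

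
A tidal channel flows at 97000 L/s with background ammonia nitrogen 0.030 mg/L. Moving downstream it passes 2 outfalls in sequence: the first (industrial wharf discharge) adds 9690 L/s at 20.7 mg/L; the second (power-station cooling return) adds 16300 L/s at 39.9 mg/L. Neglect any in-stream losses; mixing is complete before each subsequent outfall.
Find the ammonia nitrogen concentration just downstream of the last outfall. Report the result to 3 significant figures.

Below outfall 1: Q → 106700 L/s, C = (97000·0.03000 + 9690·20.70)/106700 = 1.907 mg/L.
Below outfall 2: Q → 123000 L/s, C = (106700·1.907 + 16300·39.90)/123000 = 6.943 mg/L.

6.94 mg/L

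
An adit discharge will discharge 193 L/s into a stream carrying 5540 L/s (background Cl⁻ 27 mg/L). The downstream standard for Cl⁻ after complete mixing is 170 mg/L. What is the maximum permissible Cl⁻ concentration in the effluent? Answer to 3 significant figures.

4270 mg/L

At the limit, (Qr·Cr + Qe·Cₑ)/(Qr + Qe) = 170:
Cₑ = (5733·170 − 5540·27.00) / 193.0 = 4275 mg/L.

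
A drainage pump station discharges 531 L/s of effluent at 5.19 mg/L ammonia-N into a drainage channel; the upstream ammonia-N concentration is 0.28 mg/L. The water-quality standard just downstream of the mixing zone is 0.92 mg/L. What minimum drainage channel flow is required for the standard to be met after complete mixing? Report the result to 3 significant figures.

3540 L/s

Set C_mix = 0.92: (Q·0.2800 + 531.0·5.190) / (Q + 531.0) = 0.92
→ Q = 531.0·(5.190 − 0.92)/(0.92 − 0.2800) = 3543 L/s.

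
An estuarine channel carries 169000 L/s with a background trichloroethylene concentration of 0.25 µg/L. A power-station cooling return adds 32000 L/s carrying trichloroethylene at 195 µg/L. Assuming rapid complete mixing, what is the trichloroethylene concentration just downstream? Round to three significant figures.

31.3 µg/L

Flow-weighted average: C = (169000·0.2500 + 32000·195.0) / 201000 = 6282000/201000 = 31.25 µg/L.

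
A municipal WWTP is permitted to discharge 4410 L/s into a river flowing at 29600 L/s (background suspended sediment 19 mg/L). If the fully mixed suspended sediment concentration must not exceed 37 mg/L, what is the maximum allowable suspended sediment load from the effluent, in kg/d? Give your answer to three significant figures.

60100 kg/d

Mass balance at the limit: 29600·19.00 + 4410·Cₑ = 34010·37 → Cₑ = 157.8 mg/L.
4410 L/s = 4.410 m³/s. Load = 4.410 m³/s × 157.8 g/m³ × 86 400 s/d = 60130 kg/d.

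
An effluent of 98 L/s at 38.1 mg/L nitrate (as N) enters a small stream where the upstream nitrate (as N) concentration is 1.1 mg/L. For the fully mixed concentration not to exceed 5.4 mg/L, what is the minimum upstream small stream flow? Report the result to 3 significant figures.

Set C_mix = 5.4: (Q·1.100 + 98.00·38.10) / (Q + 98.00) = 5.4
→ Q = 98.00·(38.10 − 5.4)/(5.4 − 1.100) = 745.3 L/s.

745 L/s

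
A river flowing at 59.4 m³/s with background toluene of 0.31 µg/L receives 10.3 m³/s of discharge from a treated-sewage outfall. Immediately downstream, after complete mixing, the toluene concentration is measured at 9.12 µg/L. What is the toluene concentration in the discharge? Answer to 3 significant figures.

Mass balance: 59.40·0.3100 + 10.30·Cₑ = 69.70·9.120
→ Cₑ = (69.70·9.120 − 59.40·0.3100) / 10.30 = 59.93 µg/L.

59.9 µg/L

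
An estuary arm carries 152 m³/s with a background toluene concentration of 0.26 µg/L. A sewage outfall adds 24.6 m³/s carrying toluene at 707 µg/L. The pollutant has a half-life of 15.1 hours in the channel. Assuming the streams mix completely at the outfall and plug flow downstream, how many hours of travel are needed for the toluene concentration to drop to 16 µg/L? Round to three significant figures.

Conservation of mass: C = (152.0·0.2600 + 24.60·707.0) / 176.6 = 17430/176.6 = 98.71 µg/L.
Half-life 15.1 h → k = ln 2 / 15.1 = 0.04590 h⁻¹ = 1.102 d⁻¹.
98.71·exp(−k·t) = 16 → t = ln(98.71/16)/k = 142700 s = 39.64 h.

39.6 h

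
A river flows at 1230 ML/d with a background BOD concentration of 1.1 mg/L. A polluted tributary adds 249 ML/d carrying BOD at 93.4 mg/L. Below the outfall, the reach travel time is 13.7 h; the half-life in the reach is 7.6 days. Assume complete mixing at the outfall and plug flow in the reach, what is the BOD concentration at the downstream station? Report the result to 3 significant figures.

Mixed concentration C = ΣQC/ΣQ = (1230·1.100 + 249.0·93.40) / 1479 = 24610/1479 = 16.64 mg/L.
Half-life 7.6 d → k = ln 2 / 7.6 = 0.09120 d⁻¹.
Applying C = C₀e^(−kt): 16.64 × 0.9493 = 15.80 mg/L.

15.8 mg/L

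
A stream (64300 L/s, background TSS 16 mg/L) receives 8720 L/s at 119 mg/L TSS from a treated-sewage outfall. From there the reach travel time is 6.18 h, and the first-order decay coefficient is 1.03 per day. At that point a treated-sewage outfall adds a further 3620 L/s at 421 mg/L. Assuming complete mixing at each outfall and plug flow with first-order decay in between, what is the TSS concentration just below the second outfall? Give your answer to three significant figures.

Mass balance: C = (64300·16.00 + 8720·119.0) / 73020 = 2066000/73020 = 28.30 mg/L; combined flow 73020 L/s.
Decay over the reach: 28.30·exp(−kt) = 28.30·0.7670 = 21.71 mg/L.
Second outfall: C = (73020·21.71 + 3620·421.0)/76640 = 40.57 mg/L.

40.6 mg/L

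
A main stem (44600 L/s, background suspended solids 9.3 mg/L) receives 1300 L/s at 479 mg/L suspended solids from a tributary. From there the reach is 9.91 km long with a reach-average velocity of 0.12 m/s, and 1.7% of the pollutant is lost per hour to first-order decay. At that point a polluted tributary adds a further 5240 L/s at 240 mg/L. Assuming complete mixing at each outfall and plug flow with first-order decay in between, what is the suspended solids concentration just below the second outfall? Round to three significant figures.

38.3 mg/L

Mass balance: C = (44600·9.300 + 1300·479.0) / 45900 = 1037000/45900 = 22.60 mg/L; combined flow 45900 L/s.
Travel time t = 9.91·1000 / 0.12 = 82580 s = 22.94 h.
1.7%/h lost → k = −ln(1 − 0.017) = 0.01715 h⁻¹.
After decay, C = 22.60 × e^(−kt) = 22.60 × 0.6748 = 15.25 mg/L.
Second outfall: C = (45900·15.25 + 5240·240.0)/51140 = 38.28 mg/L.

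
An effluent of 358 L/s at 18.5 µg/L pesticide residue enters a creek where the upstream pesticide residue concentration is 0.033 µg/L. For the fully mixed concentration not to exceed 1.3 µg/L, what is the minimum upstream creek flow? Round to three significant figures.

Set C_mix = 1.3: (Q·0.03300 + 358.0·18.50) / (Q + 358.0) = 1.3
→ Q = 358.0·(18.50 − 1.3)/(1.3 − 0.03300) = 4860 L/s.

4860 L/s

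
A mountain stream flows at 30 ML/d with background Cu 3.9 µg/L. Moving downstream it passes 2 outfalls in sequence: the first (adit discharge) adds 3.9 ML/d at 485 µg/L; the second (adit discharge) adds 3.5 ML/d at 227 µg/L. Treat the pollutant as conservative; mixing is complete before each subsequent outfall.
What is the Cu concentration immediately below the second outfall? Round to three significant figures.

Below outfall 1: Q → 33.90 ML/d, C = (30.00·3.900 + 3.900·485.0)/33.90 = 59.25 µg/L.
Below outfall 2: Q → 37.40 ML/d, C = (33.90·59.25 + 3.500·227.0)/37.40 = 74.95 µg/L.

74.9 µg/L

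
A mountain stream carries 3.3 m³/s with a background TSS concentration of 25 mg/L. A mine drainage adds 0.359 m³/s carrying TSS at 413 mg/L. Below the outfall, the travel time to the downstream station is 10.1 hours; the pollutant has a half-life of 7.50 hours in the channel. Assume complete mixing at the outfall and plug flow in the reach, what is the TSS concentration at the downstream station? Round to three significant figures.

Mass balance: C = (3.300·25.00 + 0.3590·413.0) / 3.659 = 230.8/3.659 = 63.07 mg/L.
Half-life 7.50 h → k = ln 2 / 7.50 = 0.09242 h⁻¹ = 2.218 d⁻¹.
After decay, C = 63.07 × e^(−kt) = 63.07 × 0.3932 = 24.80 mg/L.

24.8 mg/L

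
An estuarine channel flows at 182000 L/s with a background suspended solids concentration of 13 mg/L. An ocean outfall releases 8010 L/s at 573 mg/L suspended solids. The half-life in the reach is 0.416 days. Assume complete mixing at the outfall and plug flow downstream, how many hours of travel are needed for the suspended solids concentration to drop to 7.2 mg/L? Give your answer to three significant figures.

Flow-weighted average: C = (182000·13.00 + 8010·573.0) / 190000 = 6956000/190000 = 36.61 mg/L.
Half-life 0.416 d → k = ln 2 / 0.416 = 1.666 d⁻¹.
36.61·exp(−k·t) = 7.2 → t = ln(36.61/7.2)/k = 84320 s = 23.42 h.

23.4 h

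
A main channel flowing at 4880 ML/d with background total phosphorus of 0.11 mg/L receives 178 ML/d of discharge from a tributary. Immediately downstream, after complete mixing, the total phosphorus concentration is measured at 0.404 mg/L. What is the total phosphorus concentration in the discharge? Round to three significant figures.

Mass balance: 4880·0.1100 + 178.0·Cₑ = 5058·0.4040
→ Cₑ = (5058·0.4040 − 4880·0.1100) / 178.0 = 8.464 mg/L.

8.46 mg/L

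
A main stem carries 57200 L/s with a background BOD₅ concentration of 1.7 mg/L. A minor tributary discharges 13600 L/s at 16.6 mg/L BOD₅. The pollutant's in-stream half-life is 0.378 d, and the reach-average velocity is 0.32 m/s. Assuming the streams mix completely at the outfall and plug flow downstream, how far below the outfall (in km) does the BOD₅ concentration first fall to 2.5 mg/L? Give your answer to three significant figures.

9.07 km

After mixing, C = (57200·1.700 + 13600·16.60) / 70800 = 323000/70800 = 4.562 mg/L.
Half-life 0.378 d → k = ln 2 / 0.378 = 1.834 d⁻¹.
Set 4.562·exp(−k·t) = 2.5 → t = ln(4.562/2.5)/k = 28340 s = 7.873 h.
Distance = v·t = 0.32·28340 = 9069 m = 9.069 km.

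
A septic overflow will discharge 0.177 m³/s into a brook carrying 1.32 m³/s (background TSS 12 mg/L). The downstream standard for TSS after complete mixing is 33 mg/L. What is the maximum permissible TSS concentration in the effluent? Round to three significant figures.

190 mg/L

At the limit, (Qr·Cr + Qe·Cₑ)/(Qr + Qe) = 33:
Cₑ = (1.497·33 − 1.320·12.00) / 0.1770 = 189.6 mg/L.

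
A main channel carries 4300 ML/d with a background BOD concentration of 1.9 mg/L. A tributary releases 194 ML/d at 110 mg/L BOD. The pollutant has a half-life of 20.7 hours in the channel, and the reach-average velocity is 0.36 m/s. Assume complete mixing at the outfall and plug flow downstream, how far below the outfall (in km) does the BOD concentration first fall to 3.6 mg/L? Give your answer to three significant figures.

23.3 km

Mixed concentration C = ΣQC/ΣQ = (4300·1.900 + 194.0·110.0) / 4494 = 29510/4494 = 6.567 mg/L.
Half-life 20.7 h → k = ln 2 / 20.7 = 0.03349 h⁻¹ = 0.8036 d⁻¹.
Set 6.567·exp(−k·t) = 3.6 → t = ln(6.567/3.6)/k = 64620 s = 17.95 h.
Distance = v·t = 0.36·64620 = 23260 m = 23.26 km.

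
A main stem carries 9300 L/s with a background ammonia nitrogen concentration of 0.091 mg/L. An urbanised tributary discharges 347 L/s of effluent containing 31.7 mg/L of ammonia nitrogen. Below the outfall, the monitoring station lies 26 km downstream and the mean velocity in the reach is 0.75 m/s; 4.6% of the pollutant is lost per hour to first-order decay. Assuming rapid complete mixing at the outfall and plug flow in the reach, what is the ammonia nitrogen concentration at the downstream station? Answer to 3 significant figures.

0.780 mg/L

Mass balance: C = (9300·0.09100 + 347.0·31.70) / 9647 = 11850/9647 = 1.228 mg/L.
Travel time t = 26·1000 / 0.75 = 34670 s = 9.630 h.
4.6%/h lost → k = −ln(1 − 0.046) = 0.04709 h⁻¹.
After decay, C = 1.228 × e^(−kt) = 1.228 × 0.6354 = 0.7803 mg/L.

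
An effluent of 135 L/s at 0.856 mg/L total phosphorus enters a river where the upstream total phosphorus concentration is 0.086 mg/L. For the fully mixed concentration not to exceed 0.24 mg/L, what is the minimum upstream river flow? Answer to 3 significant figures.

Set C_mix = 0.24: (Q·0.08600 + 135.0·0.8560) / (Q + 135.0) = 0.24
→ Q = 135.0·(0.8560 − 0.24)/(0.24 − 0.08600) = 540.0 L/s.

540 L/s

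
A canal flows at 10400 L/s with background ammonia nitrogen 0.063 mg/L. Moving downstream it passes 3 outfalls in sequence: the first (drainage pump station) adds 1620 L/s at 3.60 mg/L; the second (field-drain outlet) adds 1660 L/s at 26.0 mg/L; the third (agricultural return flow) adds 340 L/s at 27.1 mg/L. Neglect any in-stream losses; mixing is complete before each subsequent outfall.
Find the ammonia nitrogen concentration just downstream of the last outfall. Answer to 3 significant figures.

4.20 mg/L

Below outfall 1: Q → 12020 L/s, C = (10400·0.06300 + 1620·3.600)/12020 = 0.5397 mg/L.
Below outfall 2: Q → 13680 L/s, C = (12020·0.5397 + 1660·26.00)/13680 = 3.629 mg/L.
Below outfall 3: Q → 14020 L/s, C = (13680·3.629 + 340.0·27.10)/14020 = 4.198 mg/L.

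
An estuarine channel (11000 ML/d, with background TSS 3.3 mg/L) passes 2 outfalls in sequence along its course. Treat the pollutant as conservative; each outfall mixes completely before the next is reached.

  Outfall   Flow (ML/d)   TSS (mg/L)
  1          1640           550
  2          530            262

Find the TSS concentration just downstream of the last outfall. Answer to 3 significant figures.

After outfall 1: Q = 11000 + 1640 = 12640 ML/d; C = (11000·3.300 + 1640·550.0)/12640 = 74.23 mg/L.
After outfall 2: Q = 12640 + 530.0 = 13170 ML/d; C = (12640·74.23 + 530.0·262.0)/13170 = 81.79 mg/L.

81.8 mg/L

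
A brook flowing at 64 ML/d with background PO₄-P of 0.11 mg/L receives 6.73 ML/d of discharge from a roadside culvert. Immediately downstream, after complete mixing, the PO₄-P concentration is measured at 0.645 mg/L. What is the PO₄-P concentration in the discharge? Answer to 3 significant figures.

5.73 mg/L

Mass balance: 64.00·0.1100 + 6.730·Cₑ = 70.73·0.6450
→ Cₑ = (70.73·0.6450 − 64.00·0.1100) / 6.730 = 5.733 mg/L.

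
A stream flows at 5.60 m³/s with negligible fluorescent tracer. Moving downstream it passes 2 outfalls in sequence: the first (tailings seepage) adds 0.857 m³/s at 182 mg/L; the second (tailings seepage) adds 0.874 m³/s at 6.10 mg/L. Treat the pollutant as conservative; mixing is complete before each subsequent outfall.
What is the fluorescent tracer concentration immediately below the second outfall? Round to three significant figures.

22.0 mg/L

Below outfall 1: Q → 6.457 m³/s, C = (5.600·0 + 0.8570·182.0)/6.457 = 24.16 mg/L.
Below outfall 2: Q → 7.331 m³/s, C = (6.457·24.16 + 0.8740·6.100)/7.331 = 22.00 mg/L.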